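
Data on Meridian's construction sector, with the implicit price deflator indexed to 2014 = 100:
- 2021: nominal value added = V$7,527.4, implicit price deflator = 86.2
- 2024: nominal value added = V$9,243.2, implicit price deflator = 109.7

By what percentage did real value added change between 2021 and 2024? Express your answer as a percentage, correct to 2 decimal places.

-3.51%

Deflate each year: 2021 → 7527.4/0.862 = 8732.48; 2024 → 9243.2/1.097 = 8425.89.
So real value added changed by 8425.89/8732.48 − 1 = -0.0351, i.e. -3.51%.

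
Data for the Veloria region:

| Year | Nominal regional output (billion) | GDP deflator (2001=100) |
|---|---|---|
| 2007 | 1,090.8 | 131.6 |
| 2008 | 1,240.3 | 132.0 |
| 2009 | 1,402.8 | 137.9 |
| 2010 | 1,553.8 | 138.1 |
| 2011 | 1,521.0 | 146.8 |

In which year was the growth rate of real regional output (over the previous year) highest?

2008: real = 1240.3/1.320 = 939.62; growth vs 2007 (828.88) = 13.36%.
2009: real = 1402.8/1.379 = 1017.26; growth vs 2008 (939.62) = 8.26%.
2010: real = 1553.8/1.381 = 1125.13; growth vs 2009 (1017.26) = 10.60%.
2011: real = 1521.0/1.468 = 1036.10; growth vs 2010 (1125.13) = -7.91%.

2008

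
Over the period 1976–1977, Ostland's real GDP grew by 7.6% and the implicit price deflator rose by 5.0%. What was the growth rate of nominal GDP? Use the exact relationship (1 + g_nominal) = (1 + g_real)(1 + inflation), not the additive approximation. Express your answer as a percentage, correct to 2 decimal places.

12.98%

(1 + g_nom) = (1 + g_real)(1 + π) = 1.0760 × 1.0500 = 1.12980.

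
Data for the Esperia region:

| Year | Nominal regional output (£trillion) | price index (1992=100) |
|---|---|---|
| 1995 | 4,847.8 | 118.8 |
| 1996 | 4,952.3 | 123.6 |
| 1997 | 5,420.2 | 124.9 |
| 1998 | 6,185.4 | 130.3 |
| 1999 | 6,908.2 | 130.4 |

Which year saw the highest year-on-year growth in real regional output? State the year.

1999

1996: real = 4952.3/1.236 = 4006.72; growth vs 1995 (4080.64) = -1.81%.
1997: real = 5420.2/1.249 = 4339.63; growth vs 1996 (4006.72) = 8.31%.
1998: real = 6185.4/1.303 = 4747.05; growth vs 1997 (4339.63) = 9.39%.
1999: real = 6908.2/1.304 = 5297.70; growth vs 1998 (4747.05) = 11.60%.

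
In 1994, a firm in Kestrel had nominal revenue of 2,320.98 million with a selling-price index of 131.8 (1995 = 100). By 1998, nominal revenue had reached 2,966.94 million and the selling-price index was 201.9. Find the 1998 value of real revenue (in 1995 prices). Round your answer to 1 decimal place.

Real revenue = Nominal / (selling-price index/100) = 2966.94 / 2.019 = 1469.51.

1,469.5 million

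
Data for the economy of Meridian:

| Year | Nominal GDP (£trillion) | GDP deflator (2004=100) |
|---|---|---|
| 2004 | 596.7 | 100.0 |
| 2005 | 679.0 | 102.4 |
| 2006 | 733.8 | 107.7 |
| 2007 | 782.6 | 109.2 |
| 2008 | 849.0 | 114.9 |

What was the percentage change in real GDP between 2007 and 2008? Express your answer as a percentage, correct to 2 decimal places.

Real GDP 2007 = 782.6/1.092 = 716.67.
Real GDP 2008 = 849.0/1.149 = 738.90.
Change = 738.90/716.67 − 1 = 0.0310.

3.10%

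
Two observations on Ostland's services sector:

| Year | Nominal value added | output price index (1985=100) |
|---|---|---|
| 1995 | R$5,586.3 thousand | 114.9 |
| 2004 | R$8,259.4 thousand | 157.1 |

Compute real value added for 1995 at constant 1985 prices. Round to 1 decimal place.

Real value added = Nominal / (output price index/100) = 5586.3 / 1.149 = 4861.88.

R$4,861.9 thousand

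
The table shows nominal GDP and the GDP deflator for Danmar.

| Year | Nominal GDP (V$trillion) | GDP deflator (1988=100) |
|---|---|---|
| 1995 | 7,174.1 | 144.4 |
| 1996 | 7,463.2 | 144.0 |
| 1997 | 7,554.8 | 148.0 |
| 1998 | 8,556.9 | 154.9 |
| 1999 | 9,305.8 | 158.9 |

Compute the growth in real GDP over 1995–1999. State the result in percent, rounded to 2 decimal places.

17.88%

Real GDP 1995 = 7174.1/1.444 = 4968.21.
Real GDP 1999 = 9305.8/1.589 = 5856.39.
Change = 5856.39/4968.21 − 1 = 0.1788.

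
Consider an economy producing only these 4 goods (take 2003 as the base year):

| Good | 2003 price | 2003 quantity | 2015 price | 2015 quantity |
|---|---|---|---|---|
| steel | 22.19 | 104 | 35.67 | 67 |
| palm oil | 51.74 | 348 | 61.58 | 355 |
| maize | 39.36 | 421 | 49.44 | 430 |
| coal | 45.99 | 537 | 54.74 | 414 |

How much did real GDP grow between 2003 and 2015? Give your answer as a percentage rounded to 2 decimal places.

Real GDP 2003 = Nominal GDP 2003 = 22.19·104 + 51.74·348 + 39.36·421 + 45.99·537 = 61580.47.
Real GDP 2015 (at 2003 prices) = 22.19·67 + 51.74·355 + 39.36·430 + 45.99·414 = 55819.09.
Real growth = 55819.09/61580.47 − 1 = -0.0936.

-9.36%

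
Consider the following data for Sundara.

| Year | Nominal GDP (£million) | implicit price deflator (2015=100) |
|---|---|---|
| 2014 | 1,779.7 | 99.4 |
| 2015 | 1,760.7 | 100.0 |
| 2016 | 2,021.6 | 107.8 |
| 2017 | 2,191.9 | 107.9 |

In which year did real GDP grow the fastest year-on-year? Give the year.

2015: real = 1760.7/1.000 = 1760.70; growth vs 2014 (1790.44) = -1.66%.
2016: real = 2021.6/1.078 = 1875.32; growth vs 2015 (1760.70) = 6.51%.
2017: real = 2191.9/1.079 = 2031.42; growth vs 2016 (1875.32) = 8.32%.

2017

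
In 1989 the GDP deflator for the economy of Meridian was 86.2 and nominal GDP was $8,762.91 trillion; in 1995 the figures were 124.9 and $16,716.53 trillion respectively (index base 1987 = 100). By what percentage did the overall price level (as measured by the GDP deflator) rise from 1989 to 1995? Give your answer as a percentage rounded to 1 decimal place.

Price-level change = 124.9 / 86.2 − 1 = 0.4490.

44.9%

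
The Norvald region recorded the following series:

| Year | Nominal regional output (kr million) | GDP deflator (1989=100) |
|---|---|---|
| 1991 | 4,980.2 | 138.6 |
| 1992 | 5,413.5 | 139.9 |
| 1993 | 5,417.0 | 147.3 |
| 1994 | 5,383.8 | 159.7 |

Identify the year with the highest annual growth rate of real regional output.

1992: real = 5413.5/1.399 = 3869.55; growth vs 1991 (3593.22) = 7.69%.
1993: real = 5417.0/1.473 = 3677.53; growth vs 1992 (3869.55) = -4.96%.
1994: real = 5383.8/1.597 = 3371.20; growth vs 1993 (3677.53) = -8.33%.

1992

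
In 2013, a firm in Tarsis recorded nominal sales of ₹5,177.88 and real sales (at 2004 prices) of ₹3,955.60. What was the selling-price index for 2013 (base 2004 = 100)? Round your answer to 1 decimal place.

130.9

selling-price index = (Nominal / Real) × 100 = 5177.88 / 3955.60 × 100 = 130.90.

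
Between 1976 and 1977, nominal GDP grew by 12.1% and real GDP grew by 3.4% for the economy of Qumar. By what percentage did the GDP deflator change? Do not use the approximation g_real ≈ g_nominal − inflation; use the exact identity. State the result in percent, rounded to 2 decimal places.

8.41%

(1 + g_nom) = (1 + g_real)(1 + π), so π = 1.1210 / 1.0340 − 1 = 0.08414.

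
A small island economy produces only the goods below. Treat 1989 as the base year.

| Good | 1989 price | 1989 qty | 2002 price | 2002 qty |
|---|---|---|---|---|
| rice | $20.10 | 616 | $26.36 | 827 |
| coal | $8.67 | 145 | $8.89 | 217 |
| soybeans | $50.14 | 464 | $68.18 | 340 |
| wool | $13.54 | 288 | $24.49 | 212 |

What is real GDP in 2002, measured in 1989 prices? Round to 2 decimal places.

Real GDP 2002 = Σ (p_1989 × q_2002) = 20.10·827 + 8.67·217 + 50.14·340 + 13.54·212 = 38422.17.

$38422.17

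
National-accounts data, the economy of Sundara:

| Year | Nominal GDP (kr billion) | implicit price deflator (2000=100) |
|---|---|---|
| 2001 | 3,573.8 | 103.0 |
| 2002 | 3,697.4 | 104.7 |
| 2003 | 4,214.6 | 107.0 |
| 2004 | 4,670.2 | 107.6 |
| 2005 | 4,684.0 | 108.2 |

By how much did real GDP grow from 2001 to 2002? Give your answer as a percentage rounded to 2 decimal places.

1.78%

Real GDP 2001 = 3573.8/1.030 = 3469.71.
Real GDP 2002 = 3697.4/1.047 = 3531.42.
Change = 3531.42/3469.71 − 1 = 0.0178.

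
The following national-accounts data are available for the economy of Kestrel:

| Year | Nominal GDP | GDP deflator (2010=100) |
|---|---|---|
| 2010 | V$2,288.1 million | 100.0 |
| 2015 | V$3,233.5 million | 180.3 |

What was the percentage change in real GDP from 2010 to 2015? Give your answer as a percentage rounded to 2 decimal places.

Deflate each year: 2010 → 2288.1/1.000 = 2288.10; 2015 → 3233.5/1.803 = 1793.40.
So real GDP changed by 1793.40/2288.10 − 1 = -0.2162, i.e. -21.62%.

-21.62%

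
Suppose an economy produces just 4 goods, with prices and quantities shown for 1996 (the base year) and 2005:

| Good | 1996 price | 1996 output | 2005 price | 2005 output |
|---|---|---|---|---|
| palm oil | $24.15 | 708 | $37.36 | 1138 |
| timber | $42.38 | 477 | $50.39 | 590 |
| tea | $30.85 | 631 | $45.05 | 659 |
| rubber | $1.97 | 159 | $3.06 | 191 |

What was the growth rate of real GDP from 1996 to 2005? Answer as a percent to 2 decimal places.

Real GDP 1996 = Nominal GDP 1996 = 24.15·708 + 42.38·477 + 30.85·631 + 1.97·159 = 57093.04.
Real GDP 2005 (at 1996 prices) = 24.15·1138 + 42.38·590 + 30.85·659 + 1.97·191 = 73193.32.
Real growth = 73193.32/57093.04 − 1 = 0.2820.

28.20%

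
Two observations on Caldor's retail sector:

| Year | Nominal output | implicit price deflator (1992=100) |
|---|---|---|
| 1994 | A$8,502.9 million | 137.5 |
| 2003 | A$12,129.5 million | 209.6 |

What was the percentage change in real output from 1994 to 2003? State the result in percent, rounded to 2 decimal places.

Real output 1994 = 8502.9 / 1.375 = 6183.93.
Real output 2003 = 12129.5 / 2.096 = 5786.98.
Real growth = 5786.98 / 6183.93 − 1 = -0.0642.

-6.42%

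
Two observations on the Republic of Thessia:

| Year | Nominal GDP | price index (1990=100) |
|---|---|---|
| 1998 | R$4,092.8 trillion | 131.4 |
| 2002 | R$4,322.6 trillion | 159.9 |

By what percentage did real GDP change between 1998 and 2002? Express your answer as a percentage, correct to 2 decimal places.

Deflate each year: 1998 → 4092.8/1.314 = 3114.76; 2002 → 4322.6/1.599 = 2703.31.
So real GDP changed by 2703.31/3114.76 − 1 = -0.1321, i.e. -13.21%.

-13.21%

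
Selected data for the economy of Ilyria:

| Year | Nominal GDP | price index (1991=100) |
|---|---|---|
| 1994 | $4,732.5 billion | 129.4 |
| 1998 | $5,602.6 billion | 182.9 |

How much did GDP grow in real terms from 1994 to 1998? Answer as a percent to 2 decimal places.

Deflate each year: 1994 → 4732.5/1.294 = 3657.26; 1998 → 5602.6/1.829 = 3063.20.
So real GDP changed by 3063.20/3657.26 − 1 = -0.1624, i.e. -16.24%.

-16.24%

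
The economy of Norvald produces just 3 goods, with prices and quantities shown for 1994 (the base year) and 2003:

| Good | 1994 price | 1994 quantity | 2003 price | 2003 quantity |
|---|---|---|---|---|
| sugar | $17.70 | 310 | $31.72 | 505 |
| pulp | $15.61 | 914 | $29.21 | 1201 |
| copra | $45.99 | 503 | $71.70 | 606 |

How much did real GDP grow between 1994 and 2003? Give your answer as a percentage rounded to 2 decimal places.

29.54%

Real GDP 1994 = Nominal GDP 1994 = 17.70·310 + 15.61·914 + 45.99·503 = 42887.51.
Real GDP 2003 (at 1994 prices) = 17.70·505 + 15.61·1201 + 45.99·606 = 55556.05.
Real growth = 55556.05/42887.51 − 1 = 0.2954.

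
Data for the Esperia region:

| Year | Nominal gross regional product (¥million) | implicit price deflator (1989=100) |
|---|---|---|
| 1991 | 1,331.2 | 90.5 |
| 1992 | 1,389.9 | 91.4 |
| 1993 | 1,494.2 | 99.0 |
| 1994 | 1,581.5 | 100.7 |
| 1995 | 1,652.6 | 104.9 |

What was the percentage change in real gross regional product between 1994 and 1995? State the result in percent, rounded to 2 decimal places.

Real gross regional product 1994 = 1581.5/1.007 = 1570.51.
Real gross regional product 1995 = 1652.6/1.049 = 1575.41.
Change = 1575.41/1570.51 − 1 = 0.0031.

0.31%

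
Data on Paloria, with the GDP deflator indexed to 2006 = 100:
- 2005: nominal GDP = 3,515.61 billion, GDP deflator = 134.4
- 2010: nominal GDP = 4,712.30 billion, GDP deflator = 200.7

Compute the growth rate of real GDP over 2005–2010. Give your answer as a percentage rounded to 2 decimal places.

-10.24%

Real GDP 2005 = 3515.61 / 1.344 = 2615.78.
Real GDP 2010 = 4712.30 / 2.007 = 2347.93.
Real growth = 2347.93 / 2615.78 − 1 = -0.1024.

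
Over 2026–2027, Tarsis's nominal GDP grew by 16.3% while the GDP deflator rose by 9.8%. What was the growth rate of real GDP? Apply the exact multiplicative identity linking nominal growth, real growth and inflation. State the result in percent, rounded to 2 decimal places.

(1 + g_nom) = (1 + g_real)(1 + π), so g_real = 1.1630 / 1.0980 − 1 = 0.05920.

5.92%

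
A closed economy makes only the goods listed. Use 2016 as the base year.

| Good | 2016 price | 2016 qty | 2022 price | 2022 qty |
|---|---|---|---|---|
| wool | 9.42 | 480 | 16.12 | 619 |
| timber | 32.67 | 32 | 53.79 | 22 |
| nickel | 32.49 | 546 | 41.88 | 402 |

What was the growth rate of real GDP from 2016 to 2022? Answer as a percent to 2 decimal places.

-15.86%

Real GDP 2016 = Nominal GDP 2016 = 9.42·480 + 32.67·32 + 32.49·546 = 23306.58.
Real GDP 2022 (at 2016 prices) = 9.42·619 + 32.67·22 + 32.49·402 = 19610.70.
Real growth = 19610.70/23306.58 − 1 = -0.1586.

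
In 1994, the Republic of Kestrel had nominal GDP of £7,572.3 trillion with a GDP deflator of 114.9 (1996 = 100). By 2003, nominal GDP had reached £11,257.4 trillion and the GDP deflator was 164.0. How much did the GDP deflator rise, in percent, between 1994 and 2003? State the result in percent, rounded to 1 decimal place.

Price-level change = 164.0 / 114.9 − 1 = 0.4273.

42.7%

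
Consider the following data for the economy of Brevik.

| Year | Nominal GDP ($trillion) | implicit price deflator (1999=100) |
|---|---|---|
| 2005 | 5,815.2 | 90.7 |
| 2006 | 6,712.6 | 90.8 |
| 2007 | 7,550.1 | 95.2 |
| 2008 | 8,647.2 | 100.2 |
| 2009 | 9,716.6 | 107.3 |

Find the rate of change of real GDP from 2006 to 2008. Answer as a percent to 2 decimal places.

Real GDP 2006 = 6712.6/0.908 = 7392.73.
Real GDP 2008 = 8647.2/1.002 = 8629.94.
Change = 8629.94/7392.73 − 1 = 0.1674.

16.74%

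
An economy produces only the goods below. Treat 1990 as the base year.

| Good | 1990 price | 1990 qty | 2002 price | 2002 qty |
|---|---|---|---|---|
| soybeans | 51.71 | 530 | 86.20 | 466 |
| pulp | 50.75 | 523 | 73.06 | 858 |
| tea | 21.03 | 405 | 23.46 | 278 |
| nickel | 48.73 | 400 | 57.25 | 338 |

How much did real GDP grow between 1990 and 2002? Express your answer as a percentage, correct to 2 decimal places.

9.76%

Real GDP 1990 = Nominal GDP 1990 = 51.71·530 + 50.75·523 + 21.03·405 + 48.73·400 = 81957.70.
Real GDP 2002 (at 1990 prices) = 51.71·466 + 50.75·858 + 21.03·278 + 48.73·338 = 89957.44.
Real growth = 89957.44/81957.70 − 1 = 0.0976.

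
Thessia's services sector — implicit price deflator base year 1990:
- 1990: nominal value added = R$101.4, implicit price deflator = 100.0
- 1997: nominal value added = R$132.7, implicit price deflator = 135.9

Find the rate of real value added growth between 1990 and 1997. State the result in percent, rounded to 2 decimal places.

-3.70%

Deflate each year: 1990 → 101.4/1.000 = 101.40; 1997 → 132.7/1.359 = 97.65.
So real value added changed by 97.65/101.40 − 1 = -0.0370, i.e. -3.70%.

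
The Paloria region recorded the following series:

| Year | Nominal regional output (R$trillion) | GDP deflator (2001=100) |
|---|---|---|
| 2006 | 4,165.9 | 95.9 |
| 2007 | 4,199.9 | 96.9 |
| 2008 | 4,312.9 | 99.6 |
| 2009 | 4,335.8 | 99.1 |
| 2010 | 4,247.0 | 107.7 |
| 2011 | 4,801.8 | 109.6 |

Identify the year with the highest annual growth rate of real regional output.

2007: real = 4199.9/0.969 = 4334.26; growth vs 2006 (4344.00) = -0.22%.
2008: real = 4312.9/0.996 = 4330.22; growth vs 2007 (4334.26) = -0.09%.
2009: real = 4335.8/0.991 = 4375.18; growth vs 2008 (4330.22) = 1.04%.
2010: real = 4247.0/1.077 = 3943.36; growth vs 2009 (4375.18) = -9.87%.
2011: real = 4801.8/1.096 = 4381.20; growth vs 2010 (3943.36) = 11.10%.

2011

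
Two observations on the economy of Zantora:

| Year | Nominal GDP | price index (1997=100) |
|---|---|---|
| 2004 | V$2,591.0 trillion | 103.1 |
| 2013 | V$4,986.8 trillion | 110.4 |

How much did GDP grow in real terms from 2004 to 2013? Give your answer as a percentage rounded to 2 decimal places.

Real GDP 2004 = 2591.0 / 1.031 = 2513.09.
Real GDP 2013 = 4986.8 / 1.104 = 4517.03.
Real growth = 4517.03 / 2513.09 − 1 = 0.7974.

79.74%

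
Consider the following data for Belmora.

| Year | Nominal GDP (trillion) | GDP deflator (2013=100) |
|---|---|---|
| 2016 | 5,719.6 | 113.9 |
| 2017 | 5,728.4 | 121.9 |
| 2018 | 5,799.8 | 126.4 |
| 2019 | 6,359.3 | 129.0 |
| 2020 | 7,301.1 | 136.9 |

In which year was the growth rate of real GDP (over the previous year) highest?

2020

2017: real = 5728.4/1.219 = 4699.26; growth vs 2016 (5021.60) = -6.42%.
2018: real = 5799.8/1.264 = 4588.45; growth vs 2017 (4699.26) = -2.36%.
2019: real = 6359.3/1.290 = 4929.69; growth vs 2018 (4588.45) = 7.44%.
2020: real = 7301.1/1.369 = 5333.16; growth vs 2019 (4929.69) = 8.18%.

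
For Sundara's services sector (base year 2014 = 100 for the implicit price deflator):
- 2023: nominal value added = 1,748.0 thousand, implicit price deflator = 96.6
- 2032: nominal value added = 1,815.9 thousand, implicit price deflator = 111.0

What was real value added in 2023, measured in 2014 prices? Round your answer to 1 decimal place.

1,809.5 thousand

Real value added = Nominal / (implicit price deflator/100) = 1748.0 / 0.966 = 1809.52.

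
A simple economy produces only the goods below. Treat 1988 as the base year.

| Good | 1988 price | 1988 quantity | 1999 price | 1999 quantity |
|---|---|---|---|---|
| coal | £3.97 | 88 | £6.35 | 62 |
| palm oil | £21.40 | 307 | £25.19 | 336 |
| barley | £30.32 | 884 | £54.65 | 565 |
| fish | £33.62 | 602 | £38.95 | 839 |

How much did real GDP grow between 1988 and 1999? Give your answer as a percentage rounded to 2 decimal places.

Real GDP 1988 = Nominal GDP 1988 = 3.97·88 + 21.40·307 + 30.32·884 + 33.62·602 = 53961.28.
Real GDP 1999 (at 1988 prices) = 3.97·62 + 21.40·336 + 30.32·565 + 33.62·839 = 52774.52.
Real growth = 52774.52/53961.28 − 1 = -0.0220.

-2.20%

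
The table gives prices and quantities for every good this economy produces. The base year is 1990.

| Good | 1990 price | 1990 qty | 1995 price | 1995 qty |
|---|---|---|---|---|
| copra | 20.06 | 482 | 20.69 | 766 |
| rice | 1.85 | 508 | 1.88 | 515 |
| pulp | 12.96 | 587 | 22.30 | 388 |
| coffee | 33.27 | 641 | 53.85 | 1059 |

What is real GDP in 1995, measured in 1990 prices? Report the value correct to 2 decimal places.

Real GDP 1995 = Σ (p_1990 × q_1995) = 20.06·766 + 1.85·515 + 12.96·388 + 33.27·1059 = 56580.12.

56580.12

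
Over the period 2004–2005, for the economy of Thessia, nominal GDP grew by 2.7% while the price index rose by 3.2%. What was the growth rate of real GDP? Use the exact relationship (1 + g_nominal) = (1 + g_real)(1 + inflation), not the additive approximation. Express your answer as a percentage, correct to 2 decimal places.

(1 + g_nom) = (1 + g_real)(1 + π), so g_real = 1.0270 / 1.0320 − 1 = -0.00484.

-0.48%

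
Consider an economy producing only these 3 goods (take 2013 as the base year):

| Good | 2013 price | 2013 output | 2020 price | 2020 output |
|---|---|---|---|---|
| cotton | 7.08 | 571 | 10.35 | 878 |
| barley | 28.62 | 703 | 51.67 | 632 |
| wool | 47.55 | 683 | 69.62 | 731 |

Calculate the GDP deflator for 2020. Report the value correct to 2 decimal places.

Nominal GDP 2020 = 10.35·878 + 51.67·632 + 69.62·731 = 92634.96.
Real GDP 2020 (at 2013 prices) = 7.08·878 + 28.62·632 + 47.55·731 = 59063.13.
Deflator = Nominal/Real × 100 = 92634.96/59063.13 × 100 = 156.841.

156.84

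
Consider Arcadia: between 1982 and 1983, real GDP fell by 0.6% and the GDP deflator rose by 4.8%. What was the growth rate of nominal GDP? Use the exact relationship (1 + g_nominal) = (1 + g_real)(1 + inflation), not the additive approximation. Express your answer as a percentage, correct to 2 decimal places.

4.17%

(1 + g_nom) = (1 + g_real)(1 + π) = 0.9940 × 1.0480 = 1.04171.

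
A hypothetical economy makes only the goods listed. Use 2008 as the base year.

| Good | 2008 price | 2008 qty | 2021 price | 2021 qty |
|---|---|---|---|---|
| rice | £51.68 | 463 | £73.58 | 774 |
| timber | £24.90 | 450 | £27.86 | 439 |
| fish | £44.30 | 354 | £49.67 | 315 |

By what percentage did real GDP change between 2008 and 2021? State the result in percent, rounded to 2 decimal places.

27.69%

Real GDP 2008 = Nominal GDP 2008 = 51.68·463 + 24.90·450 + 44.30·354 = 50815.04.
Real GDP 2021 (at 2008 prices) = 51.68·774 + 24.90·439 + 44.30·315 = 64885.92.
Real growth = 64885.92/50815.04 − 1 = 0.2769.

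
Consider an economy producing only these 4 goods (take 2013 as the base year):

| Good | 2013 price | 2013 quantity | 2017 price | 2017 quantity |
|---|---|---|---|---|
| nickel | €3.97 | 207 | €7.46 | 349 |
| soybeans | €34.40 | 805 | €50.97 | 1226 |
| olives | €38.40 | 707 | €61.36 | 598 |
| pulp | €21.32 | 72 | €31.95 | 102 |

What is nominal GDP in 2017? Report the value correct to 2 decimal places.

Nominal GDP 2017 = Σ (p_2017 × q_2017) = 7.46·349 + 50.97·1226 + 61.36·598 + 31.95·102 = 105044.94.

€105044.94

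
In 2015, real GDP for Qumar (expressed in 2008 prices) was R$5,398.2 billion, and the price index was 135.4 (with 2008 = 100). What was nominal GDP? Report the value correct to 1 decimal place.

Nominal GDP = Real × (price index/100) = 5398.2 × 1.354 = 7309.16.

R$7,309.2 billion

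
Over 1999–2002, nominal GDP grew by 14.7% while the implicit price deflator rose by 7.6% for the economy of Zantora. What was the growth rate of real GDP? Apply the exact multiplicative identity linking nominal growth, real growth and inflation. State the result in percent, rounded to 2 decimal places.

(1 + g_nom) = (1 + g_real)(1 + π), so g_real = 1.1470 / 1.0760 − 1 = 0.06599.

6.60%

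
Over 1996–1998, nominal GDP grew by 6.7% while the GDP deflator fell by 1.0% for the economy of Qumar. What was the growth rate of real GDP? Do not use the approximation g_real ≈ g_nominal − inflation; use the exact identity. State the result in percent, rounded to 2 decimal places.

7.78%

(1 + g_nom) = (1 + g_real)(1 + π), so g_real = 1.0670 / 0.9900 − 1 = 0.07778.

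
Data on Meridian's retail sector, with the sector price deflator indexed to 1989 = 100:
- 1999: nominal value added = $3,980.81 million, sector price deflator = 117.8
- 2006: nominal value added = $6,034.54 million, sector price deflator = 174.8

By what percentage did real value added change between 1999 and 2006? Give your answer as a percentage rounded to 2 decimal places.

2.16%

Deflate each year: 1999 → 3980.81/1.178 = 3379.30; 2006 → 6034.54/1.748 = 3452.25.
So real value added changed by 3452.25/3379.30 − 1 = 0.0216, i.e. 2.16%.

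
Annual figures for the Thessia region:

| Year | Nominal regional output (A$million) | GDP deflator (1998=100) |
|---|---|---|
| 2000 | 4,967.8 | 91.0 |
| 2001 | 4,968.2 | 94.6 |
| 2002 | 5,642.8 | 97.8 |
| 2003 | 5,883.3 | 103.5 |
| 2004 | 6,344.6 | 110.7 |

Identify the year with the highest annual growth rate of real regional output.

2001: real = 4968.2/0.946 = 5251.80; growth vs 2000 (5459.12) = -3.80%.
2002: real = 5642.8/0.978 = 5769.73; growth vs 2001 (5251.80) = 9.86%.
2003: real = 5883.3/1.035 = 5684.35; growth vs 2002 (5769.73) = -1.48%.
2004: real = 6344.6/1.107 = 5731.35; growth vs 2003 (5684.35) = 0.83%.

2002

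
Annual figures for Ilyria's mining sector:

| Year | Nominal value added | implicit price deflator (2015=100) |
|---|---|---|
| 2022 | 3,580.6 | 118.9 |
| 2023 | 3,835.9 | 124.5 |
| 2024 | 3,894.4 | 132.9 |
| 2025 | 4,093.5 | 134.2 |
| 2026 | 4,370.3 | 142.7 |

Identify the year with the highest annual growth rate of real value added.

2023: real = 3835.9/1.245 = 3081.04; growth vs 2022 (3011.44) = 2.31%.
2024: real = 3894.4/1.329 = 2930.32; growth vs 2023 (3081.04) = -4.89%.
2025: real = 4093.5/1.342 = 3050.30; growth vs 2024 (2930.32) = 4.09%.
2026: real = 4370.3/1.427 = 3062.58; growth vs 2025 (3050.30) = 0.40%.

2025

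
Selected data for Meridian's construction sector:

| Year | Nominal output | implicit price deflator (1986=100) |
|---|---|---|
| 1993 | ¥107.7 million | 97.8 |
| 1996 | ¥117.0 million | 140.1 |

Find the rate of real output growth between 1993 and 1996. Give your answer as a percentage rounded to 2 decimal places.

Real output 1993 = 107.7 / 0.978 = 110.12.
Real output 1996 = 117.0 / 1.401 = 83.51.
Real growth = 83.51 / 110.12 − 1 = -0.2416.

-24.16%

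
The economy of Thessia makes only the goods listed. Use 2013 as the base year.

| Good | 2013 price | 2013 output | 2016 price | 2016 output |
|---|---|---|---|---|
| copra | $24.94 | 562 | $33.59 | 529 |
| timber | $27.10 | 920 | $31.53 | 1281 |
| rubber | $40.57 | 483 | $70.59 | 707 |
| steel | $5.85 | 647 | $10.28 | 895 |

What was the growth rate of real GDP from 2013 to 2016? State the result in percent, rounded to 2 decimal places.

Real GDP 2013 = Nominal GDP 2013 = 24.94·562 + 27.10·920 + 40.57·483 + 5.85·647 = 62328.54.
Real GDP 2016 (at 2013 prices) = 24.94·529 + 27.10·1281 + 40.57·707 + 5.85·895 = 81827.10.
Real growth = 81827.10/62328.54 − 1 = 0.3128.

31.28%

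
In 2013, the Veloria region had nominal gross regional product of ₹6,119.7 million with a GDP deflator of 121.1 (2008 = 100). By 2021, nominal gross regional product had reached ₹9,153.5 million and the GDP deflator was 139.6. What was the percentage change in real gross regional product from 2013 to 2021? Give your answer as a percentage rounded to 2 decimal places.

Real gross regional product 2013 = 6119.7 / 1.211 = 5053.43.
Real gross regional product 2021 = 9153.5 / 1.396 = 6556.95.
Real growth = 6556.95 / 5053.43 − 1 = 0.2975.

29.75%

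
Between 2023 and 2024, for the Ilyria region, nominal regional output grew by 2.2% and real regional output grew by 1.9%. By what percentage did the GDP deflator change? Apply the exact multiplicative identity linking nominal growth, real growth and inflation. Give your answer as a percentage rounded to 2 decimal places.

(1 + g_nom) = (1 + g_real)(1 + π), so π = 1.0220 / 1.0190 − 1 = 0.00294.

0.29%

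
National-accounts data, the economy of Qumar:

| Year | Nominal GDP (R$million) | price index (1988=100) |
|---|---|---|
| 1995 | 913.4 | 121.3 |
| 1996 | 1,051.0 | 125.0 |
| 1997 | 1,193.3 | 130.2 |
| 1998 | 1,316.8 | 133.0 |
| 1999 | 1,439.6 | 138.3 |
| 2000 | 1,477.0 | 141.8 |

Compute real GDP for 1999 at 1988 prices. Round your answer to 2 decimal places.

Real GDP 1999 = 1439.6 / 1.383 = 1040.93.

R$1,040.93 million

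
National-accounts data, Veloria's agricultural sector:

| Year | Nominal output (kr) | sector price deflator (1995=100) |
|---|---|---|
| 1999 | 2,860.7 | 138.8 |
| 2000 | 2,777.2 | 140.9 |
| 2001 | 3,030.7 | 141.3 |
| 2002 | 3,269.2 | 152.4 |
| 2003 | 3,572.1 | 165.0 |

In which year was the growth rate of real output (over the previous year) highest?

2001

2000: real = 2777.2/1.409 = 1971.04; growth vs 1999 (2061.02) = -4.37%.
2001: real = 3030.7/1.413 = 2144.87; growth vs 2000 (1971.04) = 8.82%.
2002: real = 3269.2/1.524 = 2145.14; growth vs 2001 (2144.87) = 0.01%.
2003: real = 3572.1/1.650 = 2164.91; growth vs 2002 (2145.14) = 0.92%.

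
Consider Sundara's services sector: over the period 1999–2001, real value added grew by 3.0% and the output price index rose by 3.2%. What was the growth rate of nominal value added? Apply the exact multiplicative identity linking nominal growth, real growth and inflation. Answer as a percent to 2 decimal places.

6.30%

(1 + g_nom) = (1 + g_real)(1 + π) = 1.0300 × 1.0320 = 1.06296.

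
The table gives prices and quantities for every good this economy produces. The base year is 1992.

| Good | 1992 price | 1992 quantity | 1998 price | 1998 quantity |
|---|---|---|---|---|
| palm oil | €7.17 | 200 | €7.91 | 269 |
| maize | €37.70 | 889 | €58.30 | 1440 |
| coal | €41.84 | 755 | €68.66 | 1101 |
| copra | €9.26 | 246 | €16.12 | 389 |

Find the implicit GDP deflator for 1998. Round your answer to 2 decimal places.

Nominal GDP 1998 = 7.91·269 + 58.30·1440 + 68.66·1101 + 16.12·389 = 167945.13.
Real GDP 1998 (at 1992 prices) = 7.17·269 + 37.70·1440 + 41.84·1101 + 9.26·389 = 105884.71.
Deflator = Nominal/Real × 100 = 167945.13/105884.71 × 100 = 158.611.

158.61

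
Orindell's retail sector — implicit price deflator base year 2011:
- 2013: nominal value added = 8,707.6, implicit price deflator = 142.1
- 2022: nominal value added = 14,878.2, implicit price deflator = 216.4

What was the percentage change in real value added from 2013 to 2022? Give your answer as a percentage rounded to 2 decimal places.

Deflate each year: 2013 → 8707.6/1.421 = 6127.80; 2022 → 14878.2/2.164 = 6875.32.
So real value added changed by 6875.32/6127.80 − 1 = 0.1220, i.e. 12.20%.

12.20%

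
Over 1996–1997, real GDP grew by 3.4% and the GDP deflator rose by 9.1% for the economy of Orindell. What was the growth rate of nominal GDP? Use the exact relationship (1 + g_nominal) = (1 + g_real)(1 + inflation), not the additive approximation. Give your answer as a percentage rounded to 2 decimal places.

(1 + g_nom) = (1 + g_real)(1 + π) = 1.0340 × 1.0910 = 1.12809.

12.81%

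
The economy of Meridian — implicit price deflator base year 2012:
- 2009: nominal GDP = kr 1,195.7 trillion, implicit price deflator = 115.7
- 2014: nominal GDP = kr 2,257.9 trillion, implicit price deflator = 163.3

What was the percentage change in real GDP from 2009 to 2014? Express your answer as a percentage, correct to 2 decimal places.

33.79%

Real GDP 2009 = 1195.7 / 1.157 = 1033.45.
Real GDP 2014 = 2257.9 / 1.633 = 1382.67.
Real growth = 1382.67 / 1033.45 − 1 = 0.3379.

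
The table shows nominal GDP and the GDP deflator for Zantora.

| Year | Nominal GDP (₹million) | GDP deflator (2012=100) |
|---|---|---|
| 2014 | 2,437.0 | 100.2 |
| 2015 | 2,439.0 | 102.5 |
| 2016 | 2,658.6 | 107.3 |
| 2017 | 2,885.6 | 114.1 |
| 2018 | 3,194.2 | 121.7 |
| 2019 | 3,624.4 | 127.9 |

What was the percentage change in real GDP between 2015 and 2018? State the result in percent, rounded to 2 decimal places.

10.30%

Real GDP 2015 = 2439.0/1.025 = 2379.51.
Real GDP 2018 = 3194.2/1.217 = 2624.65.
Change = 2624.65/2379.51 − 1 = 0.1030.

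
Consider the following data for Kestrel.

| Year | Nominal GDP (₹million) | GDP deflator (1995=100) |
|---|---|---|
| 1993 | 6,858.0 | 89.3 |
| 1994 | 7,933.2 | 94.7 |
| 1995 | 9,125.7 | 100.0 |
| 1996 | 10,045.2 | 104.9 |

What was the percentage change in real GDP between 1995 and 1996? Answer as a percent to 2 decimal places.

Real GDP 1995 = 9125.7/1.000 = 9125.70.
Real GDP 1996 = 10045.2/1.049 = 9575.98.
Change = 9575.98/9125.70 − 1 = 0.0493.

4.93%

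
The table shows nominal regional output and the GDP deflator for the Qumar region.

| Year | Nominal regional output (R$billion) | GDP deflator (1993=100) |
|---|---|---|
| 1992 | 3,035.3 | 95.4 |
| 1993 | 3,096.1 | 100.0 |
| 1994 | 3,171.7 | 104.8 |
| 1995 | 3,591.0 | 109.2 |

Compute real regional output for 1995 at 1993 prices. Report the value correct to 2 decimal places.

R$3,288.46 billion

Real regional output 1995 = 3591.0 / 1.092 = 3288.46.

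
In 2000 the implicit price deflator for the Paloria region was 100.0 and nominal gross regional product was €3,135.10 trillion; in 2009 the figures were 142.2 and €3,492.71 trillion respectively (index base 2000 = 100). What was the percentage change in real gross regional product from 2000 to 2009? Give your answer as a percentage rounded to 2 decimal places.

Real gross regional product 2000 = 3135.10 / 1.000 = 3135.10.
Real gross regional product 2009 = 3492.71 / 1.422 = 2456.20.
Real growth = 2456.20 / 3135.10 − 1 = -0.2165.

-21.65%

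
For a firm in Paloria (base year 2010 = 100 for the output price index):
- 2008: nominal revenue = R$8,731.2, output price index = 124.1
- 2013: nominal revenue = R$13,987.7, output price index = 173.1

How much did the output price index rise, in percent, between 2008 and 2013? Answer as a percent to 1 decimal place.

39.5%

Price-level change = 173.1 / 124.1 − 1 = 0.3948.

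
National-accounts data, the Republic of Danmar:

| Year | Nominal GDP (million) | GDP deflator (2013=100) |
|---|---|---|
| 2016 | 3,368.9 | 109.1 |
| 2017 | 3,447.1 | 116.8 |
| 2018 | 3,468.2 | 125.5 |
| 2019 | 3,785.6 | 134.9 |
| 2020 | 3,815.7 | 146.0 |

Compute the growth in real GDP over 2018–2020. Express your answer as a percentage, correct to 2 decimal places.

-5.43%

Real GDP 2018 = 3468.2/1.255 = 2763.51.
Real GDP 2020 = 3815.7/1.460 = 2613.49.
Change = 2613.49/2763.51 − 1 = -0.0543.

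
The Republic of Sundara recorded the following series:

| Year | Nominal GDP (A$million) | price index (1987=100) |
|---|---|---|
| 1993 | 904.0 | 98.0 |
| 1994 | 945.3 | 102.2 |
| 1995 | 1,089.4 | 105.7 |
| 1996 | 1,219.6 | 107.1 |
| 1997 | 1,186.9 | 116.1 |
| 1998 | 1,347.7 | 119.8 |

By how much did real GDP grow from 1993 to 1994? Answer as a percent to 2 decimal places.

0.27%

Real GDP 1993 = 904.0/0.980 = 922.45.
Real GDP 1994 = 945.3/1.022 = 924.95.
Change = 924.95/922.45 − 1 = 0.0027.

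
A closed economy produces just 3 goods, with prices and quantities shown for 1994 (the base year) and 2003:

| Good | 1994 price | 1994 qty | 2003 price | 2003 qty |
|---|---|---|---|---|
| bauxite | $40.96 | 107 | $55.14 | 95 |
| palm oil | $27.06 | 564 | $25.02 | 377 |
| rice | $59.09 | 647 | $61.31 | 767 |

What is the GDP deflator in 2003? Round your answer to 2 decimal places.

Nominal GDP 2003 = 55.14·95 + 25.02·377 + 61.31·767 = 61695.61.
Real GDP 2003 (at 1994 prices) = 40.96·95 + 27.06·377 + 59.09·767 = 59414.85.
Deflator = Nominal/Real × 100 = 61695.61/59414.85 × 100 = 103.839.

103.84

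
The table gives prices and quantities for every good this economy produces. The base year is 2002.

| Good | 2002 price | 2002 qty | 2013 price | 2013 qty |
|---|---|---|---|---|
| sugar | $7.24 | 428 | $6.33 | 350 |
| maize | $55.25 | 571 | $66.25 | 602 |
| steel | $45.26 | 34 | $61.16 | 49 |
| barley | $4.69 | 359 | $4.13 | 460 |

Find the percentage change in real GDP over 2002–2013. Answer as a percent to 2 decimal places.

6.08%

Real GDP 2002 = Nominal GDP 2002 = 7.24·428 + 55.25·571 + 45.26·34 + 4.69·359 = 37869.02.
Real GDP 2013 (at 2002 prices) = 7.24·350 + 55.25·602 + 45.26·49 + 4.69·460 = 40169.64.
Real growth = 40169.64/37869.02 − 1 = 0.0608.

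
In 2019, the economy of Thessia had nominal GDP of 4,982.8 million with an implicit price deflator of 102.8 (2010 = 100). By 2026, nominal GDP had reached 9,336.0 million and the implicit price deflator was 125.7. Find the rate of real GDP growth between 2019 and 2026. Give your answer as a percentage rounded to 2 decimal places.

53.23%

Deflate each year: 2019 → 4982.8/1.028 = 4847.08; 2026 → 9336.0/1.257 = 7427.21.
So real GDP changed by 7427.21/4847.08 − 1 = 0.5323, i.e. 53.23%.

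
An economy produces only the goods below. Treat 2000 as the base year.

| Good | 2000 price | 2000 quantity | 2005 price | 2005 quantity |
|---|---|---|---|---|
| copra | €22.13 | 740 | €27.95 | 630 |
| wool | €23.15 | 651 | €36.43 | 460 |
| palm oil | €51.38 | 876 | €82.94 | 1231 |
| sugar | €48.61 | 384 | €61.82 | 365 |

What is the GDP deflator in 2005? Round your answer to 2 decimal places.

Nominal GDP 2005 = 27.95·630 + 36.43·460 + 82.94·1231 + 61.82·365 = 159029.74.
Real GDP 2005 (at 2000 prices) = 22.13·630 + 23.15·460 + 51.38·1231 + 48.61·365 = 105582.33.
Deflator = Nominal/Real × 100 = 159029.74/105582.33 × 100 = 150.622.

150.62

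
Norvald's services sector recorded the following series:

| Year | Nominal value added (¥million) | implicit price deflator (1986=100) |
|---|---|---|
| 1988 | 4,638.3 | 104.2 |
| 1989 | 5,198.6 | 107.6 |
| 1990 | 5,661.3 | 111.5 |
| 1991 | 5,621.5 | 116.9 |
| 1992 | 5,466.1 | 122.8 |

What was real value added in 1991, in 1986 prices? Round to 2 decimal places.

Real value added 1991 = 5621.5 / 1.169 = 4808.81.

¥4,808.81 million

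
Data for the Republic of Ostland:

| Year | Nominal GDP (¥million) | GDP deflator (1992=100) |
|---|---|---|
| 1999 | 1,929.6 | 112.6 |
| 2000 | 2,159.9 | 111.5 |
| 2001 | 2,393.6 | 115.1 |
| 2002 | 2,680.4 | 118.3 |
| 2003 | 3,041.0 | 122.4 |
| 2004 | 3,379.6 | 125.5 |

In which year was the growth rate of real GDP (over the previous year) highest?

2000

2000: real = 2159.9/1.115 = 1937.13; growth vs 1999 (1713.68) = 13.04%.
2001: real = 2393.6/1.151 = 2079.58; growth vs 2000 (1937.13) = 7.35%.
2002: real = 2680.4/1.183 = 2265.77; growth vs 2001 (2079.58) = 8.95%.
2003: real = 3041.0/1.224 = 2484.48; growth vs 2002 (2265.77) = 9.65%.
2004: real = 3379.6/1.255 = 2692.91; growth vs 2003 (2484.48) = 8.39%.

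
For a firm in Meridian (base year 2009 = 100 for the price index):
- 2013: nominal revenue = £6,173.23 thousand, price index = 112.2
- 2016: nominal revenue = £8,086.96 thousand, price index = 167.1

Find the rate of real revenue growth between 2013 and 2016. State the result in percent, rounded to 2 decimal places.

-12.04%

Real revenue 2013 = 6173.23 / 1.122 = 5501.99.
Real revenue 2016 = 8086.96 / 1.671 = 4839.59.
Real growth = 4839.59 / 5501.99 − 1 = -0.1204.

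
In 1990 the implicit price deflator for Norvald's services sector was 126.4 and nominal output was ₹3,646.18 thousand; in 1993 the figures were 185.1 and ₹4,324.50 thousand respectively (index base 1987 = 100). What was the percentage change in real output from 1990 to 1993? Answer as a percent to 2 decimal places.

Deflate each year: 1990 → 3646.18/1.264 = 2884.64; 1993 → 4324.50/1.851 = 2336.30.
So real output changed by 2336.30/2884.64 − 1 = -0.1901, i.e. -19.01%.

-19.01%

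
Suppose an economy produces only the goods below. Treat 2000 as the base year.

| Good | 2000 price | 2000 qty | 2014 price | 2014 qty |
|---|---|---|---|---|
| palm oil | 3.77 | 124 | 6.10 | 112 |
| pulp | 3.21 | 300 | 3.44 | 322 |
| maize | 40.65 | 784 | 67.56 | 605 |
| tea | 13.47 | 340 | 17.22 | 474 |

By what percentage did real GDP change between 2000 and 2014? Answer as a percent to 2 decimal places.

Real GDP 2000 = Nominal GDP 2000 = 3.77·124 + 3.21·300 + 40.65·784 + 13.47·340 = 37879.88.
Real GDP 2014 (at 2000 prices) = 3.77·112 + 3.21·322 + 40.65·605 + 13.47·474 = 32433.89.
Real growth = 32433.89/37879.88 − 1 = -0.1438.

-14.38%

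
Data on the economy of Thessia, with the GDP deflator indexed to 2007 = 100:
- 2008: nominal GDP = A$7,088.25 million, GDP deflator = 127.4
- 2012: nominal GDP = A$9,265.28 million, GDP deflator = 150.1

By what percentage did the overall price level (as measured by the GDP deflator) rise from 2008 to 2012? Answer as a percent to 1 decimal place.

Price-level change = 150.1 / 127.4 − 1 = 0.1782.

17.8%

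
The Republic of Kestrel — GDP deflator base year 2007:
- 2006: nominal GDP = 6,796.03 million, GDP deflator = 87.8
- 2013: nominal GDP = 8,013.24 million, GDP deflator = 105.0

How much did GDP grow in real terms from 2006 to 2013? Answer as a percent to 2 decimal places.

-1.40%

Real GDP 2006 = 6796.03 / 0.878 = 7740.35.
Real GDP 2013 = 8013.24 / 1.050 = 7631.66.
Real growth = 7631.66 / 7740.35 − 1 = -0.0140.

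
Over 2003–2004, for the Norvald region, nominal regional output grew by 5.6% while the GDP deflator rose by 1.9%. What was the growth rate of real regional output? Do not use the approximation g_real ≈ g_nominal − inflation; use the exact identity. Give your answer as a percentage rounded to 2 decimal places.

3.63%

(1 + g_nom) = (1 + g_real)(1 + π), so g_real = 1.0560 / 1.0190 − 1 = 0.03631.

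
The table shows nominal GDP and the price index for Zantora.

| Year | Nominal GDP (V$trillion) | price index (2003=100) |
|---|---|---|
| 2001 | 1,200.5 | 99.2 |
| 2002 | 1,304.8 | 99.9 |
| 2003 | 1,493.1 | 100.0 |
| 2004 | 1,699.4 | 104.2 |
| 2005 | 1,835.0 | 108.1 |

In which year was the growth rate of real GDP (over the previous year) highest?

2003

2002: real = 1304.8/0.999 = 1306.11; growth vs 2001 (1210.18) = 7.93%.
2003: real = 1493.1/1.000 = 1493.10; growth vs 2002 (1306.11) = 14.32%.
2004: real = 1699.4/1.042 = 1630.90; growth vs 2003 (1493.10) = 9.23%.
2005: real = 1835.0/1.081 = 1697.50; growth vs 2004 (1630.90) = 4.08%.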